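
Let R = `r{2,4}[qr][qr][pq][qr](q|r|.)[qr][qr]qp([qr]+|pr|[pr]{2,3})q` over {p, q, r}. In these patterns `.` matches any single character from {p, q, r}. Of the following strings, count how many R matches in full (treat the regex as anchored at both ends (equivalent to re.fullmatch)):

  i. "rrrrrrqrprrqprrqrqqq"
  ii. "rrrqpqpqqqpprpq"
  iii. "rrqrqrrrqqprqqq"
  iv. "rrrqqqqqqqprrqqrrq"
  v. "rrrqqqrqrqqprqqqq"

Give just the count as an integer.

i → match
ii → match
iii → match
iv → match
v → match
Total matched: 5

5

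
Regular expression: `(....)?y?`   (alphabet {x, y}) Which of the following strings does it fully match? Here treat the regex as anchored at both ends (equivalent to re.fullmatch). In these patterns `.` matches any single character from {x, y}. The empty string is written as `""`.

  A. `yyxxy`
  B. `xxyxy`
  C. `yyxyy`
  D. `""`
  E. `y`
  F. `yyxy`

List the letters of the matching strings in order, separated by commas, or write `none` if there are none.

A → match
B → match
C → match
D → match
E → match
F → match

A, B, C, D, E, F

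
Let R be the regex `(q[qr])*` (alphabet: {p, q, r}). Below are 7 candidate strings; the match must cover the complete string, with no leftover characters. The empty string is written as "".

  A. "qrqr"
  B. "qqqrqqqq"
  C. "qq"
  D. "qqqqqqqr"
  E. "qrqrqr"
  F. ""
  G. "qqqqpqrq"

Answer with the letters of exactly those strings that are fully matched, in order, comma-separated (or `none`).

A, B, C, D, E, F

A. "qrqr" → match
B. "qqqrqqqq" → match
C. "qq" → match
D. "qqqqqqqr" → match
E. "qrqrqr" → match
F. "" → match
G. "qqqqpqrq" → no match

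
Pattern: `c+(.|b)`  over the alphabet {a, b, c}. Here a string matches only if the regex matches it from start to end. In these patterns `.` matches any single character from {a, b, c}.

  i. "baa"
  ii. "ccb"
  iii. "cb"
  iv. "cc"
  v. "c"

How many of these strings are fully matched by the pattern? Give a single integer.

i. "baa" → no match — must start with "c"
ii. "ccb" → match
iii. "cb" → match
iv. "cc" → match
v. "c" → no match
Total matched: 3

3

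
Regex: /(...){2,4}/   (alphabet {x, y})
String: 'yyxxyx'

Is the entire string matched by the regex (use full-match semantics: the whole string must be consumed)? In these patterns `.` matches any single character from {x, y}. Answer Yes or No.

Yes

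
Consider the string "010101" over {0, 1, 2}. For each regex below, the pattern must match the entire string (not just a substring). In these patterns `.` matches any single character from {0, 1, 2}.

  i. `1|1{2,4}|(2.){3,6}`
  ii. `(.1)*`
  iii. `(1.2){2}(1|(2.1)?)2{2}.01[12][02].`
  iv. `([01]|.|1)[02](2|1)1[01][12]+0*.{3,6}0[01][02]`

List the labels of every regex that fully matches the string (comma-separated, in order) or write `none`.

i → no match
ii → match
iii → no match — must start with "1"
iv → no match

ii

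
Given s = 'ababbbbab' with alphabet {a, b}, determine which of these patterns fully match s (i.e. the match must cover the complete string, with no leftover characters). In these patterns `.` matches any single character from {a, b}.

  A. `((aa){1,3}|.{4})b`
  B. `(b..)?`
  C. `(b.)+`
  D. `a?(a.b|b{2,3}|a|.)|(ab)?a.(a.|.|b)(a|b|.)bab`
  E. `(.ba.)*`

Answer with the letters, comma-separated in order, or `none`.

D

A → no match
B → no match
C → no match — must start with 'b'
D → match
E → no match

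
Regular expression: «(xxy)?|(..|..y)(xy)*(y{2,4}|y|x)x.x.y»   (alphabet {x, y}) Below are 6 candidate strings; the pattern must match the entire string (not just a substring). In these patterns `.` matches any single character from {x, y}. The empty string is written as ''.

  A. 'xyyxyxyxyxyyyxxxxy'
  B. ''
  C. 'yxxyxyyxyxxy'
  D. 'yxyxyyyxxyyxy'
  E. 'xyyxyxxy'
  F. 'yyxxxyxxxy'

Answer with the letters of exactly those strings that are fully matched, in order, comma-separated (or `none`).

A, B, C, E

A → match
B → match
C → match
D → no match
E → match
F → no match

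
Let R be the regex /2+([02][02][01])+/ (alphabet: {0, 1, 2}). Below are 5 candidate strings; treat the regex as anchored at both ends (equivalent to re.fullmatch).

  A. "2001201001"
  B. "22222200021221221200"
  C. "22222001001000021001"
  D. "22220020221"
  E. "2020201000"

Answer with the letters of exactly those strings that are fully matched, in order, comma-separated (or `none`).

A → match
B → match
C → match
D → match
E → match

A, B, C, D, E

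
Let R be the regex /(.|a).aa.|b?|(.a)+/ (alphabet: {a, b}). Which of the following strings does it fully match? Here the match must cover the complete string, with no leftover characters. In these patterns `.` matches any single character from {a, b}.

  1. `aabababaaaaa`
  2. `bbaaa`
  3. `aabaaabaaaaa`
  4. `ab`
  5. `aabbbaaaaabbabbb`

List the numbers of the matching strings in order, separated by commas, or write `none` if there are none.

1, 2, 3

1 → match
2 → match
3 → match
4 → no match
5 → no match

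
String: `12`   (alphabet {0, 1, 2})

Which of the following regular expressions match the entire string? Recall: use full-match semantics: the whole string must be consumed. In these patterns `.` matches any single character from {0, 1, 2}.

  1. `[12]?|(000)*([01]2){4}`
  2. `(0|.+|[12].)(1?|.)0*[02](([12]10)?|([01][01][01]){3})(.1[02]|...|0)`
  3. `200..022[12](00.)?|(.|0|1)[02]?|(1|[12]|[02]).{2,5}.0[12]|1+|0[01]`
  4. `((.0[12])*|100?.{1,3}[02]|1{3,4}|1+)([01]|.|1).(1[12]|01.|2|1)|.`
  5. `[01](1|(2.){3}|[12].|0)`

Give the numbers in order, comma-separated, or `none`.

1 → no match
2 → no match
3 → match
4 → no match
5 → no match

3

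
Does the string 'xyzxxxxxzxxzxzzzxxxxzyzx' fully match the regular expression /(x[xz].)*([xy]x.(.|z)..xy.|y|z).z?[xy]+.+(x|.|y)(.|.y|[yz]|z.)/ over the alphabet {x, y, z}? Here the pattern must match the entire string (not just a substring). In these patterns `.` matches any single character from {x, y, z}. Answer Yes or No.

No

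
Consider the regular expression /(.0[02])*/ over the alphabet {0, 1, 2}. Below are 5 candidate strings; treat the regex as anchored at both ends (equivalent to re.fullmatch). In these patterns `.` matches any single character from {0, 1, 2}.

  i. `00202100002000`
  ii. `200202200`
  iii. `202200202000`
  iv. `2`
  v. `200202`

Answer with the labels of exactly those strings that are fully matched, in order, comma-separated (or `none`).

i → no match
ii → match
iii → match
iv → no match
v → match

ii, iii, v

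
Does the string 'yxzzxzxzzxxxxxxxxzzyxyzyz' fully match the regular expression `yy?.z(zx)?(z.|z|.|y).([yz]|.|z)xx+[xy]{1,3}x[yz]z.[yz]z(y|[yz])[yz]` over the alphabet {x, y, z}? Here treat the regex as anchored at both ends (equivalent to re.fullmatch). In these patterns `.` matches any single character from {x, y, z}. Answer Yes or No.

No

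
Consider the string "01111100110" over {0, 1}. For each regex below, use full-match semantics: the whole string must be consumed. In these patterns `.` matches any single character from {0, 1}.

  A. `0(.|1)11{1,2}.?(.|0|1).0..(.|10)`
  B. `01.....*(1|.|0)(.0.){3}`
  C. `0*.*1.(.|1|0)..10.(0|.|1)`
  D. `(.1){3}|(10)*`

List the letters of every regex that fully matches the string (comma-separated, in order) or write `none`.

A

A → match
B → no match
C → no match
D → no match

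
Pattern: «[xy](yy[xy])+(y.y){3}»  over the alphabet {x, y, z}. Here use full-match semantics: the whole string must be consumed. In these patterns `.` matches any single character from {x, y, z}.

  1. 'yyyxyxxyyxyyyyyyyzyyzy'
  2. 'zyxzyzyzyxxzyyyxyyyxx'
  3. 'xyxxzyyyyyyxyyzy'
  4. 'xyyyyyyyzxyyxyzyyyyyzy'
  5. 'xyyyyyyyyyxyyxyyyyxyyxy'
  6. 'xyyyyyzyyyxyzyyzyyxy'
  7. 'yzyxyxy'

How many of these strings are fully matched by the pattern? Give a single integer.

0

1 → no match
2 → no match — must end with 'y'
3 → no match
4 → no match
5 → no match
6 → no match
7 → no match
Total matched: 0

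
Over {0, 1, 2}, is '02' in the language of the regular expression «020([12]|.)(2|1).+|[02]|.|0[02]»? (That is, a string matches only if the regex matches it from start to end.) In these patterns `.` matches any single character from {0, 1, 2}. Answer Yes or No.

Yes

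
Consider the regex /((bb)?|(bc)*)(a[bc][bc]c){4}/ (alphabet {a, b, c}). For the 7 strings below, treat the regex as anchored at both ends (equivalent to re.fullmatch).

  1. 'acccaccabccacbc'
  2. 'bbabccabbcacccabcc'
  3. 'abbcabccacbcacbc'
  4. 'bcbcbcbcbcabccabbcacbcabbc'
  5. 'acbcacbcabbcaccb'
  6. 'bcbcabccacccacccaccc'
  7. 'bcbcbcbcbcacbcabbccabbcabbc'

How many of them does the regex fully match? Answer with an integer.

4

1 → no match
2 → match
3 → match
4 → match
5 → no match — must end with 'c'
6 → match
7 → no match
Total matched: 4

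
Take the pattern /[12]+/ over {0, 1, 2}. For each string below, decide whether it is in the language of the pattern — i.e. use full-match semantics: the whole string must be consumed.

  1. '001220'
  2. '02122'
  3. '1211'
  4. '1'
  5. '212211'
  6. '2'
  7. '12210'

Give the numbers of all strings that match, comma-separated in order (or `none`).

1 → no match
2 → no match
3 → match
4 → match
5 → match
6 → match
7 → no match

3, 4, 5, 6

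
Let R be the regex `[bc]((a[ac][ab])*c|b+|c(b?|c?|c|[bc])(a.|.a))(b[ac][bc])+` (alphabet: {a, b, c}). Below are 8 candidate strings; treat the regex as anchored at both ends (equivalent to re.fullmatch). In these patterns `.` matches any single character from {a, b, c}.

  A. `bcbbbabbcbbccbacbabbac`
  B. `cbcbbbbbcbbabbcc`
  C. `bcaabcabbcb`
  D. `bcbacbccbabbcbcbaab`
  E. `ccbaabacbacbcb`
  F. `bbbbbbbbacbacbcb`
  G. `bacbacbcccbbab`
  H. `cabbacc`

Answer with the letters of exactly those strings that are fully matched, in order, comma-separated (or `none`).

E, F

A → no match
B → no match
C → no match
D → no match
E → match
F → match
G → no match
H → no match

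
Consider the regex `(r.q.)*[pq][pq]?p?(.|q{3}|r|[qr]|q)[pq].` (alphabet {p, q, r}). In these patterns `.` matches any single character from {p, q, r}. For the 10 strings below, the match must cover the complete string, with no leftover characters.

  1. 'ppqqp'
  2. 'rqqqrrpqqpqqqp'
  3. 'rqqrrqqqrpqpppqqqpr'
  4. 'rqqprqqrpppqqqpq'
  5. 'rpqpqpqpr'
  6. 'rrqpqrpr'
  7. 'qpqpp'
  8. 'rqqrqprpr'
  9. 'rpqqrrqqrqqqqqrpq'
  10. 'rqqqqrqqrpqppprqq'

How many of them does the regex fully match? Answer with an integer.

1 → match
2 → no match
3 → match
4 → match
5 → match
6 → match
7 → match
8 → match
9 → match
10 → no match
Total matched: 8

8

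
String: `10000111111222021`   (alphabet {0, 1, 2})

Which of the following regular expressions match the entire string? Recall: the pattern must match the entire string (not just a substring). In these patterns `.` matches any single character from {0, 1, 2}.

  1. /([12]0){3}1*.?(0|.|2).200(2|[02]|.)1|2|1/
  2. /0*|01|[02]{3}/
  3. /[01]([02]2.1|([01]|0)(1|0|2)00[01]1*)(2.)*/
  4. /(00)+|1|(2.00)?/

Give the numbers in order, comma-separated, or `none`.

1 → no match
2 → no match
3 → match
4 → no match

3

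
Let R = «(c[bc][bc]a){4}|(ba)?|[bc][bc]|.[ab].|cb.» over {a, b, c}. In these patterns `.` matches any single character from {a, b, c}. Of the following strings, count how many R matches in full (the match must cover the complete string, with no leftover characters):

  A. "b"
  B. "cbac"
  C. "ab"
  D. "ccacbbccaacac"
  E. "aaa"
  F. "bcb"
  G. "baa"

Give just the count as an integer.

A → no match
B → no match
C → no match
D → no match
E → match
F → no match
G → match
Total matched: 2

2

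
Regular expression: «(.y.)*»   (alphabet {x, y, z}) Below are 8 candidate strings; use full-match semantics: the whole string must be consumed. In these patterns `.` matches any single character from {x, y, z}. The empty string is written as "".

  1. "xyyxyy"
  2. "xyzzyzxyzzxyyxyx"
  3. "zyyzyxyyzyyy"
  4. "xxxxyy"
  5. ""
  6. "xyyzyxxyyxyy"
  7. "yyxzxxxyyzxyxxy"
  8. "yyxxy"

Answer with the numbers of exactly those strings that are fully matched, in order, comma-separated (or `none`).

1, 3, 5, 6

1 → match
2 → no match
3 → match
4 → no match
5 → match
6 → match
7 → no match
8 → no match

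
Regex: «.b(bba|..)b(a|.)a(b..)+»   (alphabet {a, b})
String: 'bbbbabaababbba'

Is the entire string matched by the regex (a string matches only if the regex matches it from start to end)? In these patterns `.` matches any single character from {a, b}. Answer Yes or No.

Yes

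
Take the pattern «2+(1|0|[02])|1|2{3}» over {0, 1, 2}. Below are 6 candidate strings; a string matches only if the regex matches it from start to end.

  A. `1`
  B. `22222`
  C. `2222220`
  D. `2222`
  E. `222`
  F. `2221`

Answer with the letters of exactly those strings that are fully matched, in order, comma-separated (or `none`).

A, B, C, D, E, F

A → match
B → match
C → match
D → match
E → match
F → match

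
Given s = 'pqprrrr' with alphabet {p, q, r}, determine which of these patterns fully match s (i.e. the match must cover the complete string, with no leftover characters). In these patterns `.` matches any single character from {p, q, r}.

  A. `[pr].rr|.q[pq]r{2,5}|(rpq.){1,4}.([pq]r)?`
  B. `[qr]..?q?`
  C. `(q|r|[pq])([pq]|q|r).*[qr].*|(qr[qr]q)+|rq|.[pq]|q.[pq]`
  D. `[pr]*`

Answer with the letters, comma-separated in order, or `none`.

A, C

A → match
B → no match
C → match
D → no match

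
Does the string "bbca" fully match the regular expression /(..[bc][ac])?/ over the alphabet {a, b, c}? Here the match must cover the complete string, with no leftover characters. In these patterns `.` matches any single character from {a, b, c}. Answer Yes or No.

Yes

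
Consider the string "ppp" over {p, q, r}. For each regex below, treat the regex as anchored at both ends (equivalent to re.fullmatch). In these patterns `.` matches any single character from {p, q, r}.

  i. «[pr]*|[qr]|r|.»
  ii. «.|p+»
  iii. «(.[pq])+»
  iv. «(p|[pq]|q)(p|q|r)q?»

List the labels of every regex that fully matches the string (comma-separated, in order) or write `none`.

i → match
ii → match
iii → no match
iv → no match

i, ii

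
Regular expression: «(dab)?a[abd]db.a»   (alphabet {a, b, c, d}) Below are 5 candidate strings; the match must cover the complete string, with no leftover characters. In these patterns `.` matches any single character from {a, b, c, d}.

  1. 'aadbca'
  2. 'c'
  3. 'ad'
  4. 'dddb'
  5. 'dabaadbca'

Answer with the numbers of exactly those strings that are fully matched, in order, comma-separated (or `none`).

1. 'aadbca' → match
2. 'c' → no match — must end with 'a'
3. 'ad' → no match — must end with 'a'
4. 'dddb' → no match — must end with 'a'
5. 'dabaadbca' → match

1, 5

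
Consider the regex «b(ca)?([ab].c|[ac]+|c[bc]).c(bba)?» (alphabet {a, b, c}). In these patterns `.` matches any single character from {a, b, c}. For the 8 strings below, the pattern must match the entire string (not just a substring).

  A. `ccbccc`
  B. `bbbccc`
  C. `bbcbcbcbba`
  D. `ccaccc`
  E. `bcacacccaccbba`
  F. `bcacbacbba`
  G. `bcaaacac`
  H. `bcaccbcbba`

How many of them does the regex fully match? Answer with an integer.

A → no match — must start with `b`
B → match
C → no match
D → no match — must start with `b`
E → match
F → match
G → match
H → match
Total matched: 5

5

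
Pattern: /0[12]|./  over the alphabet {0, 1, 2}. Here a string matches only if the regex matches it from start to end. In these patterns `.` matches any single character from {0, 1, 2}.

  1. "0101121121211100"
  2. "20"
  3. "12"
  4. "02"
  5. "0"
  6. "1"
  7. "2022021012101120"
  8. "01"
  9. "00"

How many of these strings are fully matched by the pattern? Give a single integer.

4

1 → no match
2 → no match
3 → no match
4 → match
5 → match
6 → match
7 → no match
8 → match
9 → no match
Total matched: 4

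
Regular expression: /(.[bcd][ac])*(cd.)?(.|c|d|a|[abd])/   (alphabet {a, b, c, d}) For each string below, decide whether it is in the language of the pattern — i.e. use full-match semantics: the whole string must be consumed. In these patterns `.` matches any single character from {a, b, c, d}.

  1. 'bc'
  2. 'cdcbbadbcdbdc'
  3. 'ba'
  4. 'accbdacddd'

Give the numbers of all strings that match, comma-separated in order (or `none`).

1 → no match
2 → no match
3 → no match
4 → match

4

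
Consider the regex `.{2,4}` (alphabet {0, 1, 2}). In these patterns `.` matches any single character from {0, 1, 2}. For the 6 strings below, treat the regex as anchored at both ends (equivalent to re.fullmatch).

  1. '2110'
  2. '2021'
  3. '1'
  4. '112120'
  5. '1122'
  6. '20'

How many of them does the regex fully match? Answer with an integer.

4

1. '2110' → match
2. '2021' → match
3. '1' → no match
4. '112120' → no match
5. '1122' → match
6. '20' → match
Total matched: 4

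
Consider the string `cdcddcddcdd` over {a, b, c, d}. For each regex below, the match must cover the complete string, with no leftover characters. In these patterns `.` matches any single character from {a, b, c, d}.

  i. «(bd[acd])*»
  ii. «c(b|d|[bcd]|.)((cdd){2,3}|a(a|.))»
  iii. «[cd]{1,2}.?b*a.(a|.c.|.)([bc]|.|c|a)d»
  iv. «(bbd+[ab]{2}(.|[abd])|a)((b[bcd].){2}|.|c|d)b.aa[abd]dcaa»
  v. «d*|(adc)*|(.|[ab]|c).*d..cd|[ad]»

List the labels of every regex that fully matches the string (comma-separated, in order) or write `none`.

i → no match
ii → match
iii → no match
iv → no match — must end with `dcaa`
v → no match

ii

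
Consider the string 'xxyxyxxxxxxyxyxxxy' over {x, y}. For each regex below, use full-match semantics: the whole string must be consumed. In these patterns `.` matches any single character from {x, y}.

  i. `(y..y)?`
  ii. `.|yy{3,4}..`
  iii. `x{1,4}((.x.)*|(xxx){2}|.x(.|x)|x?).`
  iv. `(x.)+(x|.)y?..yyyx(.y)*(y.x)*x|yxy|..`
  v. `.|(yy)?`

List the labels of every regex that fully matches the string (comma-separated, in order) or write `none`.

i → no match
ii → no match
iii → match
iv → no match
v → no match

iii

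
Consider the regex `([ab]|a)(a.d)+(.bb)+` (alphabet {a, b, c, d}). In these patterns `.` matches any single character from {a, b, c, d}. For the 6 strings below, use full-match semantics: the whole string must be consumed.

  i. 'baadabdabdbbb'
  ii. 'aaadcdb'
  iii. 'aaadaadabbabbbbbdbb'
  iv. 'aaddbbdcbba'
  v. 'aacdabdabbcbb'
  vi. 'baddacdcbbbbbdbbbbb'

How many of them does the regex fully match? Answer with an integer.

4

i → match
ii → no match — must end with 'bb'
iii → match
iv → no match — must end with 'bb'
v → match
vi → match
Total matched: 4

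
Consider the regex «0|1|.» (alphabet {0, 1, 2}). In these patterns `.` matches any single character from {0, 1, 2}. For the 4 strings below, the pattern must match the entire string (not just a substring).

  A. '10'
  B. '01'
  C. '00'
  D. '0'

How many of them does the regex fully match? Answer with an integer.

1

A → no match
B → no match
C → no match
D → match
Total matched: 1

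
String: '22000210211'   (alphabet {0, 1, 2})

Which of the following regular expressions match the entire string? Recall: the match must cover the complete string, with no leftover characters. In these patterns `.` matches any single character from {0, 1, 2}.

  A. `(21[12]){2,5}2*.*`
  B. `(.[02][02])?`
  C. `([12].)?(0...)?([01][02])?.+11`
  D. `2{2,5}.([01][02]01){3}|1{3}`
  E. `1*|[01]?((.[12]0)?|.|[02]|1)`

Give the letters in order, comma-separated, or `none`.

A → no match — must start with '21'
B → no match
C → match
D → no match
E → no match

C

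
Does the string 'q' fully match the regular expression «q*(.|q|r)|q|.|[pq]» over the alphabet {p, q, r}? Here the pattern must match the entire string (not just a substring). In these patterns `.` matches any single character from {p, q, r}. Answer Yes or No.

Yes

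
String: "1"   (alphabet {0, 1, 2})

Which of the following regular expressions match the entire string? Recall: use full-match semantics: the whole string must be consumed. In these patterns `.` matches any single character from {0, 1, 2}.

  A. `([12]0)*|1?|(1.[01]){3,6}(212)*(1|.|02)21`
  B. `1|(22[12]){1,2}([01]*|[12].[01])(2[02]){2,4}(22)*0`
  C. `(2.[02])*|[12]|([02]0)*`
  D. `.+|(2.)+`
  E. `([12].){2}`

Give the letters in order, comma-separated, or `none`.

A, B, C, D

A → match
B → match
C → match
D → match
E → no match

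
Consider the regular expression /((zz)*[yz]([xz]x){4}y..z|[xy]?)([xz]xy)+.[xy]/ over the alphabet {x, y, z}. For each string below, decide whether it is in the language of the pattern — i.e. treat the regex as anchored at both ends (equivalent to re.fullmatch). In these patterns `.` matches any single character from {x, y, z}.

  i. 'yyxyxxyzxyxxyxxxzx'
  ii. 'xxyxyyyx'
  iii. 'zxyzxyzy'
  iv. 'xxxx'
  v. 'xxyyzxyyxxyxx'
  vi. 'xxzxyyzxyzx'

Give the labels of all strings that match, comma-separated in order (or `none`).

i → no match
ii → no match
iii → match
iv → no match
v → no match
vi → no match

iii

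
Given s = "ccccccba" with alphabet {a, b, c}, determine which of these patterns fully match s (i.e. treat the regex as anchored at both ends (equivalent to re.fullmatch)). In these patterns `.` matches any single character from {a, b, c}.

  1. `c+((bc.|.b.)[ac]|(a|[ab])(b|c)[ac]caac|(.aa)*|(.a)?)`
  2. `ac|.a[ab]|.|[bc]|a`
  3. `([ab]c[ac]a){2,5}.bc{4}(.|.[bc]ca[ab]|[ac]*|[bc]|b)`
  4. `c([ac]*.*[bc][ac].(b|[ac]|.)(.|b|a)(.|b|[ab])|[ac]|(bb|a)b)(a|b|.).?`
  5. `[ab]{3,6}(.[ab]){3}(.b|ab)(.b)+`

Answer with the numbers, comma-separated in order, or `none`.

1, 4

1 → match
2 → no match
3 → no match
4 → match
5 → no match — must end with "b"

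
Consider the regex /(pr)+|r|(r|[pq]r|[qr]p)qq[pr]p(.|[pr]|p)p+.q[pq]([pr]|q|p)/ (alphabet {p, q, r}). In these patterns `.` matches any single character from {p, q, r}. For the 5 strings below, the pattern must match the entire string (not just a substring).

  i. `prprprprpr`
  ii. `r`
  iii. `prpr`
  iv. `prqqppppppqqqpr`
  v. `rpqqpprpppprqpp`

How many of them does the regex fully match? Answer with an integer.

4

i. `prprprprpr` → match
ii. `r` → match
iii. `prpr` → match
iv → no match
v → match
Total matched: 4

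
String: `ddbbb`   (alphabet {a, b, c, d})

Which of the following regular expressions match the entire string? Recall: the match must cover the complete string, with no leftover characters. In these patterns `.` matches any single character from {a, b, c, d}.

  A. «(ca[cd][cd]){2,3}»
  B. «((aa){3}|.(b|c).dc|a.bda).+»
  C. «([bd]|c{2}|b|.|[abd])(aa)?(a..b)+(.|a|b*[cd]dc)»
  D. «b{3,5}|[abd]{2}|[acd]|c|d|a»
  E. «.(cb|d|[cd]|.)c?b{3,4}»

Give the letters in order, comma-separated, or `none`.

E

A → no match — must start with `ca`
B → no match
C → no match
D → no match
E → match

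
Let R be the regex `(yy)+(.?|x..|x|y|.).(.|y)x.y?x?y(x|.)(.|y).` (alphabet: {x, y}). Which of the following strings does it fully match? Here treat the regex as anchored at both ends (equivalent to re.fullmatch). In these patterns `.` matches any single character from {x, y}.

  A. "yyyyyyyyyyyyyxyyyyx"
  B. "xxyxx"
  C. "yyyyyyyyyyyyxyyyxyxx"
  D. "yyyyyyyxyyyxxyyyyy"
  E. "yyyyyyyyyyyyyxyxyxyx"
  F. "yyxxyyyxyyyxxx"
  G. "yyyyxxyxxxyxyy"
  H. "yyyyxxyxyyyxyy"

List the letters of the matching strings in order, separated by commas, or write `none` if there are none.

A, E, F, G, H

A → match
B → no match — must start with "yy"
C → no match
D → no match
E → match
F → match
G → match
H → match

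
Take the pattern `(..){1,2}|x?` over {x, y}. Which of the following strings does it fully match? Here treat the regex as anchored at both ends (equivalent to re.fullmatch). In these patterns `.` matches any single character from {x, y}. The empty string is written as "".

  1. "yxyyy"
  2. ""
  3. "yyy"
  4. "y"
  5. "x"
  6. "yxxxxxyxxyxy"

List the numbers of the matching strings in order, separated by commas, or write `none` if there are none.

1. "yxyyy" → no match
2. "" → match
3. "yyy" → no match
4. "y" → no match
5. "x" → match
6. "yxxxxxyxxyxy" → no match

2, 5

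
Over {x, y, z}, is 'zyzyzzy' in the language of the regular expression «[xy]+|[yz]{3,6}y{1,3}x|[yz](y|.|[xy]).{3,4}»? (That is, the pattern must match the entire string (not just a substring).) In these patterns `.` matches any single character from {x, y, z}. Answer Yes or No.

No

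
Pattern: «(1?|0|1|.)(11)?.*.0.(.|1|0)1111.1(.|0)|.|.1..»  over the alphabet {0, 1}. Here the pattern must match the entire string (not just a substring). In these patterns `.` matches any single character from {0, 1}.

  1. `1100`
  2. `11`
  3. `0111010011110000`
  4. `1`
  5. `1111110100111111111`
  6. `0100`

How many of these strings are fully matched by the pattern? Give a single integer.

1 → match
2 → no match
3 → no match
4 → match
5 → match
6 → match
Total matched: 4

4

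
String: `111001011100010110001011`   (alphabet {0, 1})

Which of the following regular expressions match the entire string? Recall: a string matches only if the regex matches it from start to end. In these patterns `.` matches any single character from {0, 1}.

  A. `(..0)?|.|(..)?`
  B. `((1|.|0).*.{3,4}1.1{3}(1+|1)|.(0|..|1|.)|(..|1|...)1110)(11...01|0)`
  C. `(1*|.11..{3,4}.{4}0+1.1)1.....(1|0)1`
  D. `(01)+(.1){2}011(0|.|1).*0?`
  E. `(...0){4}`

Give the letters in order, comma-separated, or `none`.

C

A → no match
B → no match
C → match
D → no match — must start with `01`
E → no match — must end with `0`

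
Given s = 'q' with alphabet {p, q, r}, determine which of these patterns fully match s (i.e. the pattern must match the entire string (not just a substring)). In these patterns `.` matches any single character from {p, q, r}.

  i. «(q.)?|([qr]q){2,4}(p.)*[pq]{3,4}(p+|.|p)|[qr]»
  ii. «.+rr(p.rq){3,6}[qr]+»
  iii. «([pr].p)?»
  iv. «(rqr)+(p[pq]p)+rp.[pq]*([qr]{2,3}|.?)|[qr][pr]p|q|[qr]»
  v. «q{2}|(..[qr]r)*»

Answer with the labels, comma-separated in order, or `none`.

i → match
ii → no match
iii → no match
iv → match
v → no match

i, iv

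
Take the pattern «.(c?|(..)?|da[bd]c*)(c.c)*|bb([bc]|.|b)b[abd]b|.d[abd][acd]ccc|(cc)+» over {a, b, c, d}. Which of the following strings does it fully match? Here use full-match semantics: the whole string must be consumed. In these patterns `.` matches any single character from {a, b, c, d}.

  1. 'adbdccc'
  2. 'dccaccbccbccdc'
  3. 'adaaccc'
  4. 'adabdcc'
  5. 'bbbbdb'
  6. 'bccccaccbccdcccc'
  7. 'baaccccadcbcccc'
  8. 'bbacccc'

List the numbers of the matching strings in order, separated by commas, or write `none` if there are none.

1 → match
2 → match
3 → match
4 → no match
5 → match
6 → match
7 → no match
8 → no match

1, 2, 3, 5, 6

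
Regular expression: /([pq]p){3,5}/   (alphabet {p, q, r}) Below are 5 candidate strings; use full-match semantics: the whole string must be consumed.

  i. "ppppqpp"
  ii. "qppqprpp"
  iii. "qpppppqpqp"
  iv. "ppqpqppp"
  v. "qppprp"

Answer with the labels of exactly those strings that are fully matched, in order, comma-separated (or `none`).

i → no match
ii → no match
iii → match
iv → match
v → no match

iii, iv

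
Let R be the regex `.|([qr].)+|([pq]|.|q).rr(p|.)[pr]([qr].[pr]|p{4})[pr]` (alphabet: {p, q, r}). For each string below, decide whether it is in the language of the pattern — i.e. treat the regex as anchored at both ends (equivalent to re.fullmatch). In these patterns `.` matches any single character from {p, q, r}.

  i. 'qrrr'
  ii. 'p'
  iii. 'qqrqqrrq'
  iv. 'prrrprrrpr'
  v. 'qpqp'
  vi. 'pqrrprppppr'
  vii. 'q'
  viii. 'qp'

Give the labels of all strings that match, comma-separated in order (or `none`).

i, ii, iii, iv, v, vi, vii, viii

i → match
ii → match
iii → match
iv → match
v → match
vi → match
vii → match
viii → match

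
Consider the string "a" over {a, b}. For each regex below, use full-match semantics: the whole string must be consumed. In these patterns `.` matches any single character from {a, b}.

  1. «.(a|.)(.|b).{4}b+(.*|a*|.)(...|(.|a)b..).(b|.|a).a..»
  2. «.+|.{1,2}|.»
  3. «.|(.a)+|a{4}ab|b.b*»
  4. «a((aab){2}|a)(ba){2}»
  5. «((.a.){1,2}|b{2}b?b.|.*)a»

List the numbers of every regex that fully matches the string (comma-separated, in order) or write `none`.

1 → no match
2 → match
3 → match
4 → no match — must end with "ba"
5 → match

2, 3, 5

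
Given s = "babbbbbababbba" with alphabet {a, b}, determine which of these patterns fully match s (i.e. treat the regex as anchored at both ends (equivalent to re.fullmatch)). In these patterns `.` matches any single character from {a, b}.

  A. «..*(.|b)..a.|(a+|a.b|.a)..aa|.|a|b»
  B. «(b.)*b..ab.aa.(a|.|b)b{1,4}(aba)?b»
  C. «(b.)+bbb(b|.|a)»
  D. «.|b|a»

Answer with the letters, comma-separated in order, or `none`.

A → no match
B → no match — must end with "b"
C → match
D → no match

C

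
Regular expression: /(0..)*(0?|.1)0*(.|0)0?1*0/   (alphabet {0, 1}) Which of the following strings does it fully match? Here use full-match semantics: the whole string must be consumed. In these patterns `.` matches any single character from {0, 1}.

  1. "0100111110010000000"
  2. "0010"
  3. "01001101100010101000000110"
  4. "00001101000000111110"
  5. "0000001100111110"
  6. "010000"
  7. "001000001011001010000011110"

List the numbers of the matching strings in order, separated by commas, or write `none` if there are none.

1 → no match
2. "0010" → match
3 → no match
4 → match
5 → match
6. "010000" → match
7 → match

2, 4, 5, 6, 7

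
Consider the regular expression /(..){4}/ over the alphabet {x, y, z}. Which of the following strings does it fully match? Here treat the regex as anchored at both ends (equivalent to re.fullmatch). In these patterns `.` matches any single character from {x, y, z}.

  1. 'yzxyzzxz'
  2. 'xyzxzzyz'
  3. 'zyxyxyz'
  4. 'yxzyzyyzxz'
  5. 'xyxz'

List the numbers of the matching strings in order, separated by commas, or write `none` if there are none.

1, 2

1 → match
2 → match
3 → no match
4 → no match
5 → no match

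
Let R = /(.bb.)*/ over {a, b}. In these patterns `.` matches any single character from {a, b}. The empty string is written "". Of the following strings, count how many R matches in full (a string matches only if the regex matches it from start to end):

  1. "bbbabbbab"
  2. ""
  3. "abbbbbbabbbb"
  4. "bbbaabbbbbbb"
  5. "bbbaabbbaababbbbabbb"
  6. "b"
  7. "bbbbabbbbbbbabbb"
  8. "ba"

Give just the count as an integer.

4

1 → no match
2 → match
3 → match
4 → match
5 → no match
6 → no match
7 → match
8 → no match
Total matched: 4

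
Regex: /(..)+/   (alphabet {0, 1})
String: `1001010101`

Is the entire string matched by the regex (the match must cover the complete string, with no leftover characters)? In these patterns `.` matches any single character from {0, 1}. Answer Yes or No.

Yes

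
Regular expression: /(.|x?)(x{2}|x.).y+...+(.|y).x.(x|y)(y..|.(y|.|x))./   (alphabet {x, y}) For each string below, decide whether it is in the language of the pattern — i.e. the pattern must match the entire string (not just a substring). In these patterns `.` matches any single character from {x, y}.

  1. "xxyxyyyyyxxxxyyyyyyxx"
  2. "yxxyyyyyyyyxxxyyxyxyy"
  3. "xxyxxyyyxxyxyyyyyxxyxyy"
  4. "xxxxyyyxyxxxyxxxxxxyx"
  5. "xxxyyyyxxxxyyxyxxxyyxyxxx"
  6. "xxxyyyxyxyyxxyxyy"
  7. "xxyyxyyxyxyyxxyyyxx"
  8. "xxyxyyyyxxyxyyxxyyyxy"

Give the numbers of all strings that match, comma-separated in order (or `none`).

1 → no match
2 → no match
3 → no match
4 → match
5 → no match
6 → match
7 → match
8 → match

4, 6, 7, 8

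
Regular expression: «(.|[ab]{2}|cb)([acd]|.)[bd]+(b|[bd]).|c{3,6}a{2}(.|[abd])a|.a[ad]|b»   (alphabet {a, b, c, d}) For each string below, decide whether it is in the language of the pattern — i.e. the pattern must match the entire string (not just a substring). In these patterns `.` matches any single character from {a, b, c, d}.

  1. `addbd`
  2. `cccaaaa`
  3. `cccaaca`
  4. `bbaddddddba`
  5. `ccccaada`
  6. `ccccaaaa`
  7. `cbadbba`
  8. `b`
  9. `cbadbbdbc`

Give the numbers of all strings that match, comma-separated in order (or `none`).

1, 2, 3, 4, 5, 6, 7, 8, 9

1 → match
2 → match
3 → match
4 → match
5 → match
6 → match
7 → match
8 → match
9 → match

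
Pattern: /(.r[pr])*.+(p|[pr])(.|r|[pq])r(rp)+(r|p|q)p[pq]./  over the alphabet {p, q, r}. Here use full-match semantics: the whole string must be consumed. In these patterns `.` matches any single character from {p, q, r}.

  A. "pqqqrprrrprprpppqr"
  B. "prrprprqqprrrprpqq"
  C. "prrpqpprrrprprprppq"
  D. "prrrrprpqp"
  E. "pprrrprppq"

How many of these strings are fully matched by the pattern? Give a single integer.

A → match
B → match
C → match
D → match
E → match
Total matched: 5

5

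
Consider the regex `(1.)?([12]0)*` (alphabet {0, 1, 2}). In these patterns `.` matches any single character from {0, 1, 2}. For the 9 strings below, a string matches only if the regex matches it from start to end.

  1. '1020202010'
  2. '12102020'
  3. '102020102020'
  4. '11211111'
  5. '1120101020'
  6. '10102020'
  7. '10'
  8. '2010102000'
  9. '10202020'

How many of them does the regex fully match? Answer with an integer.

1 → match
2 → match
3 → match
4 → no match
5 → match
6 → match
7 → match
8 → no match
9 → match
Total matched: 7

7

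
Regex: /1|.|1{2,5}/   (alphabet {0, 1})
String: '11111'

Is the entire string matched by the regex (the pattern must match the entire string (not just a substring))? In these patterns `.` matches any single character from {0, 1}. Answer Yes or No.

Yes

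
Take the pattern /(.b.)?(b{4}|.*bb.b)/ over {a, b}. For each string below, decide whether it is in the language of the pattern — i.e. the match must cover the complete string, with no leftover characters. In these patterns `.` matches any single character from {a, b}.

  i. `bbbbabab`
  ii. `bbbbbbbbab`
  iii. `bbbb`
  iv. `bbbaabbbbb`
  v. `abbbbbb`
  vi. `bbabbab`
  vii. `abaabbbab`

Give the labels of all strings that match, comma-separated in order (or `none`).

i. `bbbbabab` → no match
ii. `bbbbbbbbab` → match
iii. `bbbb` → match
iv. `bbbaabbbbb` → match
v. `abbbbbb` → match
vi. `bbabbab` → match
vii. `abaabbbab` → match

ii, iii, iv, v, vi, vii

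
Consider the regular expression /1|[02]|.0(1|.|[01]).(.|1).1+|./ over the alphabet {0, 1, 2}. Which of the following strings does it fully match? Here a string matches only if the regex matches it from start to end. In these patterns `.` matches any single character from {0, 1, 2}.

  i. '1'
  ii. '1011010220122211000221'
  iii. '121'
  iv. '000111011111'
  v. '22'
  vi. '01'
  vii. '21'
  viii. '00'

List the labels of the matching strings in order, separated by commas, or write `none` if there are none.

i → match
ii → no match
iii → no match
iv → no match
v → no match
vi → no match
vii → no match
viii → no match

i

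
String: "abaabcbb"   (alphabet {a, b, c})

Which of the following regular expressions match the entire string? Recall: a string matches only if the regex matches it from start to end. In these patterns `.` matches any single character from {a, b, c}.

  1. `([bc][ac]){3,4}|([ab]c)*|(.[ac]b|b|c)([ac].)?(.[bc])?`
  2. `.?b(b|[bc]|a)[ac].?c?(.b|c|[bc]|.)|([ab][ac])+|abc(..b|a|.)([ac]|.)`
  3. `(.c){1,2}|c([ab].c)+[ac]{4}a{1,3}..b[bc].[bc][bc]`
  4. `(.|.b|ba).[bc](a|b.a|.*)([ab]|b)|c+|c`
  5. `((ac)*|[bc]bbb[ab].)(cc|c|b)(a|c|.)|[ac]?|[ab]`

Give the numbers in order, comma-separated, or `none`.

2

1 → no match
2 → match
3 → no match
4 → no match
5 → no match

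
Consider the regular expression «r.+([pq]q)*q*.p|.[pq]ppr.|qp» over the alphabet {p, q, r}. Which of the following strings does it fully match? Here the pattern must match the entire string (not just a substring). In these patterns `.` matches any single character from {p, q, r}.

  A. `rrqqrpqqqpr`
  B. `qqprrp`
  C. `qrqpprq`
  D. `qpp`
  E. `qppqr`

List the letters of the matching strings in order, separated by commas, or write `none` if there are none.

A → no match
B → no match
C → no match
D → no match
E → no match

none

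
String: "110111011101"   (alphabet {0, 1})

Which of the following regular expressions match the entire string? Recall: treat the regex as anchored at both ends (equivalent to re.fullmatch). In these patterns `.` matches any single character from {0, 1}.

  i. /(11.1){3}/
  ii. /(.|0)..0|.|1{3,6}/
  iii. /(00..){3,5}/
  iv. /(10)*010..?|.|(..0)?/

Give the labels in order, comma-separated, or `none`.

i

i → match
ii → no match
iii → no match — must start with "00"
iv → no match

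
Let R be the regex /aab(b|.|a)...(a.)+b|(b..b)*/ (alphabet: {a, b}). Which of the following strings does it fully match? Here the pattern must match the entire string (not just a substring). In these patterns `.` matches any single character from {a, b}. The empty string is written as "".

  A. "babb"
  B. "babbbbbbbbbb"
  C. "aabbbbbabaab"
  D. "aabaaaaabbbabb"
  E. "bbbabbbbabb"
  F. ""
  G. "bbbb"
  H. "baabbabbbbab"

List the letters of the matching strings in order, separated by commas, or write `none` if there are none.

A → match
B → match
C → match
D → no match
E → no match
F → match
G → match
H → match

A, B, C, F, G, H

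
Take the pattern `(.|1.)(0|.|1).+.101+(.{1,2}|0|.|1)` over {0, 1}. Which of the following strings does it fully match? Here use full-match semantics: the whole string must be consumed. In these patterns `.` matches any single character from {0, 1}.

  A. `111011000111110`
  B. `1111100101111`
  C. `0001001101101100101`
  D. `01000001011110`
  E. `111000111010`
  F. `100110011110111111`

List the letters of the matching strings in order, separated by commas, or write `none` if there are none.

A → no match
B → match
C → no match
D → match
E → match
F → match

B, D, E, F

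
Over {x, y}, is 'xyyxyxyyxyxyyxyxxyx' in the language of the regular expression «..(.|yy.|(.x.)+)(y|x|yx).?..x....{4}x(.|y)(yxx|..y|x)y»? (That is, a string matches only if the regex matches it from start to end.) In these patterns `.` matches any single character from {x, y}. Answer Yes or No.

No

Every match must end with 'y', but 'xyyxyxyyxyxyyxyxxyx' does not.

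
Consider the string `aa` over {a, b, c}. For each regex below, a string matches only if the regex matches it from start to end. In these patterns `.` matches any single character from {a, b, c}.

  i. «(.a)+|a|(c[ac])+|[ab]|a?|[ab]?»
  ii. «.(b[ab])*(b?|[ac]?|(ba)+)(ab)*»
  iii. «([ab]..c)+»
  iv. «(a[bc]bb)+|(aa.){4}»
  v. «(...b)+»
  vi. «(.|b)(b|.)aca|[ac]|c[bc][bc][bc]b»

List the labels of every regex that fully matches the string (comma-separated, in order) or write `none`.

i → match
ii → match
iii → no match — must end with `c`
iv → no match
v → no match — must end with `b`
vi → no match

i, ii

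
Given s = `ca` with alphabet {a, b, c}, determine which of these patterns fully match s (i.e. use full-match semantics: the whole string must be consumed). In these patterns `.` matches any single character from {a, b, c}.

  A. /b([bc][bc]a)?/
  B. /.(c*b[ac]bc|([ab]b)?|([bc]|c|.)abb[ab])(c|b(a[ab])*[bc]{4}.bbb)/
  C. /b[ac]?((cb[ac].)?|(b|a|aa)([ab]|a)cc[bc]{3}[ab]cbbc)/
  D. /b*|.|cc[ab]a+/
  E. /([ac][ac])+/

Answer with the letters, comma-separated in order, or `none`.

A → no match — must start with `b`
B → no match
C → no match — must start with `b`
D → no match
E → match

E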